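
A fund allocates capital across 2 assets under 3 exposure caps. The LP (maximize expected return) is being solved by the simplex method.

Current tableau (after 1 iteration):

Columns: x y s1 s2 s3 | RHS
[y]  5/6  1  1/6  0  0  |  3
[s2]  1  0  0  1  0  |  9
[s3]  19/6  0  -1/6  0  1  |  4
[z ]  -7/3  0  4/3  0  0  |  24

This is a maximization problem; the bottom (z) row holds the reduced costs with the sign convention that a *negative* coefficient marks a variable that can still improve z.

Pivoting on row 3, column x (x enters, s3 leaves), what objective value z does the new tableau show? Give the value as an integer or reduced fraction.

Minimum ratio for x: 4/(19/6) = 24/19.
z changes by −(z-row coeff of x)·ratio = −(-7/3)·(24/19) = 56/19.
New z = 24 + (56/19) = 512/19.

512/19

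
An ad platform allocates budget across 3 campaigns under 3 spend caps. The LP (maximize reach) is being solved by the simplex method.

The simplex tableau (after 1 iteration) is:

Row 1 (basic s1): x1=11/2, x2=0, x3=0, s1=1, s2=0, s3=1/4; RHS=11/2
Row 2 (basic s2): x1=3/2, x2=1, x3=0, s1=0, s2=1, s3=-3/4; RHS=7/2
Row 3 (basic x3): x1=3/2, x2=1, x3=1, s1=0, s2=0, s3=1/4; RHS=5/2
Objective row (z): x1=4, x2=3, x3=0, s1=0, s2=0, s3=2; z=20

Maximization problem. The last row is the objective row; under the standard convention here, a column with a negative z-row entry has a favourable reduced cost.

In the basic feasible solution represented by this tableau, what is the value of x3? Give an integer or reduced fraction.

x3 is basic (row 3); its value is the RHS of that row: 5/2.

5/2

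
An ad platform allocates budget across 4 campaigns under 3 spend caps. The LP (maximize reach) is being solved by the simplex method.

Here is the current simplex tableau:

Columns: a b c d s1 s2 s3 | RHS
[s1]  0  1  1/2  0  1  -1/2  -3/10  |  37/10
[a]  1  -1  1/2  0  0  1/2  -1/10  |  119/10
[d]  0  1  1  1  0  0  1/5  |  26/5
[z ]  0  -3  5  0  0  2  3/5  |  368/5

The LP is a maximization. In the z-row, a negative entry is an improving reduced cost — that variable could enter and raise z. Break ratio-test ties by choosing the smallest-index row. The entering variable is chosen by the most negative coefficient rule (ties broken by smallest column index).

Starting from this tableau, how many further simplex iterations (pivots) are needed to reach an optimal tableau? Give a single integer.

pivot: b in, s1 out → z = 847/10
pivot: s3 in, d out → z = 428/5
No improving column remains; optimal.

2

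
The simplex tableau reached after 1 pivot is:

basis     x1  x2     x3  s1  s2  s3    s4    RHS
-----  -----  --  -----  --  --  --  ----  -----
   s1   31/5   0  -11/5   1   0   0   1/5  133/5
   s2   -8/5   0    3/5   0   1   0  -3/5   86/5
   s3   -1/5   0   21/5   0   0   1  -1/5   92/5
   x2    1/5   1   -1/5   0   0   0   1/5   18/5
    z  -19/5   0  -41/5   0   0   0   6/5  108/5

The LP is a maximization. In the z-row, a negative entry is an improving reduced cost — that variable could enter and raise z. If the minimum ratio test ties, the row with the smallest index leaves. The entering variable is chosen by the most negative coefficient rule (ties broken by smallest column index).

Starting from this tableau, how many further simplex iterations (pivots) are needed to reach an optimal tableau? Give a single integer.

2

pivot: x3 in, s3 out → z = 1208/21
pivot: x1 in, s1 out → z = 1319/16
No improving column remains; optimal.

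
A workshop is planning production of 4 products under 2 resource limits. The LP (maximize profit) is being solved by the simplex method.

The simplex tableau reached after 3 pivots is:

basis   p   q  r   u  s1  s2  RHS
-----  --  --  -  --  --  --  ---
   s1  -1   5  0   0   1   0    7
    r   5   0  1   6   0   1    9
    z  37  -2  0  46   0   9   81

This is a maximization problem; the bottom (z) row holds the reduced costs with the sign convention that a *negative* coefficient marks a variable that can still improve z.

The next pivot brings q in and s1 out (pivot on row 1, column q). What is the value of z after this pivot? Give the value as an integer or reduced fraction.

Minimum ratio for q: 7/5 = 7/5.
z changes by −(z-row coeff of q)·ratio = −(-2)·(7/5) = 14/5.
New z = 81 + (14/5) = 419/5.

419/5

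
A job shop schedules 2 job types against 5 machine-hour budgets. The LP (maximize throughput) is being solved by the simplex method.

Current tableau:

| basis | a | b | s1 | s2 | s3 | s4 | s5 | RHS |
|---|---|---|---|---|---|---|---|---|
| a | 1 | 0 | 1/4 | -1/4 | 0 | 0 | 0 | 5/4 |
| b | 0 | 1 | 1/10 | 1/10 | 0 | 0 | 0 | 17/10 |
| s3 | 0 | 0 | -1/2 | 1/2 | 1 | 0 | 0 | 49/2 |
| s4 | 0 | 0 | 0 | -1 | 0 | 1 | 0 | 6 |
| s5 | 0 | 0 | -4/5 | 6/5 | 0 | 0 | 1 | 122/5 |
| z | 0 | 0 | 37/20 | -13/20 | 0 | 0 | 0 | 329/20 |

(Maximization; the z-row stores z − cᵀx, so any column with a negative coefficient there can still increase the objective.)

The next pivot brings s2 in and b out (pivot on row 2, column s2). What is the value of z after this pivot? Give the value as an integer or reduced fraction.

55/2

Minimum ratio for s2: (17/10)/(1/10) = 17.
z changes by −(z-row coeff of s2)·ratio = −(-13/20)·17 = 221/20.
New z = 329/20 + (221/20) = 55/2.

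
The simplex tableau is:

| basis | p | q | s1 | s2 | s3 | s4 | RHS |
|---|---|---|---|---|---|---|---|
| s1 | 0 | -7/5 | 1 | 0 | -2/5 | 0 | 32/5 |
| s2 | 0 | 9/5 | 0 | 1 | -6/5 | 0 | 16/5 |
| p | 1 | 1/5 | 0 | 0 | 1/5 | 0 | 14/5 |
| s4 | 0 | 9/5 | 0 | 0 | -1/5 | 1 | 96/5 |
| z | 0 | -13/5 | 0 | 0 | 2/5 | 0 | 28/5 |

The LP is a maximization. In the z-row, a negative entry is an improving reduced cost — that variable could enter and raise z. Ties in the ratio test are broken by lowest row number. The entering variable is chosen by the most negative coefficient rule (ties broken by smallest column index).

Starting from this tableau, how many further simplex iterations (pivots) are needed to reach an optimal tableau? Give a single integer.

2

pivot: q in, s2 out → z = 92/9
pivot: s3 in, p out → z = 20
No improving column remains; optimal.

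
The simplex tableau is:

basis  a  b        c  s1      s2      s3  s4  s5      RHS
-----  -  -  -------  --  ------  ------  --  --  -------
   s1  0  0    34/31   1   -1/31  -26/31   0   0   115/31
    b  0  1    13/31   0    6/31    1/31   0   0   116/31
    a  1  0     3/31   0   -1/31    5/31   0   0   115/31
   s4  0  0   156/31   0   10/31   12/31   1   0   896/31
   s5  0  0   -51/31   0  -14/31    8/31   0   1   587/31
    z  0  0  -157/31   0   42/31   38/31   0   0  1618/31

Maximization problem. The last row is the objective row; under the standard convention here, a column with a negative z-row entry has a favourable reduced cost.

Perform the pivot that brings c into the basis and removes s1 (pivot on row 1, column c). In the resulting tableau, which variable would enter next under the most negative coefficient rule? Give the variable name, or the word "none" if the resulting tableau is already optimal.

s3

Pivot element 34/31. New z-row = old z-row − (-157/31)·(row 1/(34/31)).
Updated z-row coefficients: a: 0, b: 0, c: 0, s1: 157/34, s2: 41/34, s3: -45/17, s4: 0, s5: 0.
The most negative is -45/17 in column s3, so s3 would enter next.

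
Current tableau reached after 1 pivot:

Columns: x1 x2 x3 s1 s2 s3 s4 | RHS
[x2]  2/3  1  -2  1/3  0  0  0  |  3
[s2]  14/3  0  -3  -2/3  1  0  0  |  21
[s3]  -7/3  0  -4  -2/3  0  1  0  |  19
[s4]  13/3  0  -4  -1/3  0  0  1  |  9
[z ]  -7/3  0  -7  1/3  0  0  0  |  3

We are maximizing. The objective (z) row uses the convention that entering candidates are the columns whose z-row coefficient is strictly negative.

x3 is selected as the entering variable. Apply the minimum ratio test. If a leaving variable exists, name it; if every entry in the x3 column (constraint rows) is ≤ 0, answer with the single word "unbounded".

x3-column entries: row 1: -2, row 2: -3, row 3: -4, row 4: -4. All ≤ 0, so x3 can increase without bound; the LP is unbounded in this direction.

unbounded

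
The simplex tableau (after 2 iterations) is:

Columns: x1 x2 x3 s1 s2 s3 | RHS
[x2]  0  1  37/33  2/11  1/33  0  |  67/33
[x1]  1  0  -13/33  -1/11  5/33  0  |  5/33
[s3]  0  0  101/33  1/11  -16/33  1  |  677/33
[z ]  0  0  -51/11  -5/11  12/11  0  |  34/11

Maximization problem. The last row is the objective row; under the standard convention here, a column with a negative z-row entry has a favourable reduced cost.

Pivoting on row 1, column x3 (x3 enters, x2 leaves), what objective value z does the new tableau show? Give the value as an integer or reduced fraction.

Minimum ratio for x3: (67/33)/(37/33) = 67/37.
z changes by −(z-row coeff of x3)·ratio = −(-51/11)·(67/37) = 3417/407.
New z = 34/11 + (3417/407) = 425/37.

425/37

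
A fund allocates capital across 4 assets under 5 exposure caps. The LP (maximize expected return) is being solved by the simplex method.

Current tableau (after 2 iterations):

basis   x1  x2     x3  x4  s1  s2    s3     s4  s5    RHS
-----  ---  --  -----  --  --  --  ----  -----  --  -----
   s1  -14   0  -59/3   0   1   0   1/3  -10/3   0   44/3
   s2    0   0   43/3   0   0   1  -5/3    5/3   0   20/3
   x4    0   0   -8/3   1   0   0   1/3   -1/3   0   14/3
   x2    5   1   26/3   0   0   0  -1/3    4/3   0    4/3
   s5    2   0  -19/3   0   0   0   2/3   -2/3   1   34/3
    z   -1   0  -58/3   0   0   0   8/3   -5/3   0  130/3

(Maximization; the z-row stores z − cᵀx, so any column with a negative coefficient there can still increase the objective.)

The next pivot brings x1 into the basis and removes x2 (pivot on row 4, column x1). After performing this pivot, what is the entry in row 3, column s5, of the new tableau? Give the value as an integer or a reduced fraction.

0

Pivot element is row 4, column x1: 5.
Normalize row 4: new (row 4, s5) = 0/5 = 0.
row 3 ← row 3 − 0·(new row 4): 0 − 0·0 = 0.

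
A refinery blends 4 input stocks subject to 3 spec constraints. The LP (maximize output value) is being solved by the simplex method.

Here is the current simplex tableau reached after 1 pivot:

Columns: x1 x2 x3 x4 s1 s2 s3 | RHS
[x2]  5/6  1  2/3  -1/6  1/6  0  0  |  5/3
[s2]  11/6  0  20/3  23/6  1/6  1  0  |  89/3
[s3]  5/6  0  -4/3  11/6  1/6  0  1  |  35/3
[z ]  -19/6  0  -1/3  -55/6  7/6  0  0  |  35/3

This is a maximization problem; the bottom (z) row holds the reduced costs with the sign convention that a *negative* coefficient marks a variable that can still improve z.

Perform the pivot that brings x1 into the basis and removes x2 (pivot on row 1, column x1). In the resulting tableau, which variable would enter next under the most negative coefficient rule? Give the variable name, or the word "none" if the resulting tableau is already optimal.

x4

Pivot element 5/6. New z-row = old z-row − (-19/6)·(row 1/(5/6)).
Updated z-row coefficients: x1: 0, x2: 19/5, x3: 11/5, x4: -49/5, s1: 9/5, s2: 0, s3: 0.
The most negative is -49/5 in column x4, so x4 would enter next.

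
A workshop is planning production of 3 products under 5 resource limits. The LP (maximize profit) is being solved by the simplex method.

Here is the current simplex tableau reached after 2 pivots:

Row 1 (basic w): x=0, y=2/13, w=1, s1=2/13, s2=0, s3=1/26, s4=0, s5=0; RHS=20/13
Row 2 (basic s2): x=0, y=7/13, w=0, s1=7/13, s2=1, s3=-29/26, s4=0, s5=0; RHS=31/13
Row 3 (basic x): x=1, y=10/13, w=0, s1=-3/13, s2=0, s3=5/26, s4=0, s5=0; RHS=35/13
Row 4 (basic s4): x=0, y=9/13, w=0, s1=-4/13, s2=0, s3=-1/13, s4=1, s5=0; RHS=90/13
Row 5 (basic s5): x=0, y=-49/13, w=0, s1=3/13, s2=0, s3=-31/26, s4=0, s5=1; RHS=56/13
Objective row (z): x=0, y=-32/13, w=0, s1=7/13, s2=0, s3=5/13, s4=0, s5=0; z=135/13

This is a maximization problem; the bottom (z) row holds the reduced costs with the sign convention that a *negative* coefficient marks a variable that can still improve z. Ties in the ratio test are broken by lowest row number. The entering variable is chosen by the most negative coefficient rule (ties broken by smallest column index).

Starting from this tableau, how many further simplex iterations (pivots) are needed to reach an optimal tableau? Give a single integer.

pivot: y in, x out → z = 19
pivot: s1 in, s2 out → z = 134/7
No improving column remains; optimal.

2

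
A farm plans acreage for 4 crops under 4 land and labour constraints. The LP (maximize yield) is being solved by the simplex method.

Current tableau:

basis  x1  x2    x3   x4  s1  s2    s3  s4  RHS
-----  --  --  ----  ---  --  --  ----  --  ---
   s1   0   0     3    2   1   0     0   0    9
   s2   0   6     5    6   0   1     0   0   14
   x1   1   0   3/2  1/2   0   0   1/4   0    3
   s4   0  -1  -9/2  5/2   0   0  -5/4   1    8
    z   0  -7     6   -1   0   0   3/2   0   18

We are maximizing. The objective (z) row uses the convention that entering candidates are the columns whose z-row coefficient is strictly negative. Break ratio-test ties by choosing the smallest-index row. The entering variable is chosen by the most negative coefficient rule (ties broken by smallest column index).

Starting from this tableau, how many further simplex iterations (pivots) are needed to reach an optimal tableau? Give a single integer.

1

pivot: x2 in, s2 out → z = 103/3
No improving column remains; optimal.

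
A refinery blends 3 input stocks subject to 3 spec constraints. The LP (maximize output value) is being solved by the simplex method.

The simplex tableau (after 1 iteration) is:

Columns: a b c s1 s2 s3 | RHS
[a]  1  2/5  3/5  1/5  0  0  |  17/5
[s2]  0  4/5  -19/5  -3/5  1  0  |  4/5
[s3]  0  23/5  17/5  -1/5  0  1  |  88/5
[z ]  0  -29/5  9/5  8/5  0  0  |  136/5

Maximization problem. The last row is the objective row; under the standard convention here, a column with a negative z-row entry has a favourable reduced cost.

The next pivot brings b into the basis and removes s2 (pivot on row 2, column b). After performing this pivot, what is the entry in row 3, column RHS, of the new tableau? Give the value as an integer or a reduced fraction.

Pivot element is row 2, column b: 4/5.
Normalize row 2: new (row 2, RHS) = (4/5)/(4/5) = 1.
row 3 ← row 3 − (23/5)·(new row 2): 88/5 − (23/5)·1 = 13.

13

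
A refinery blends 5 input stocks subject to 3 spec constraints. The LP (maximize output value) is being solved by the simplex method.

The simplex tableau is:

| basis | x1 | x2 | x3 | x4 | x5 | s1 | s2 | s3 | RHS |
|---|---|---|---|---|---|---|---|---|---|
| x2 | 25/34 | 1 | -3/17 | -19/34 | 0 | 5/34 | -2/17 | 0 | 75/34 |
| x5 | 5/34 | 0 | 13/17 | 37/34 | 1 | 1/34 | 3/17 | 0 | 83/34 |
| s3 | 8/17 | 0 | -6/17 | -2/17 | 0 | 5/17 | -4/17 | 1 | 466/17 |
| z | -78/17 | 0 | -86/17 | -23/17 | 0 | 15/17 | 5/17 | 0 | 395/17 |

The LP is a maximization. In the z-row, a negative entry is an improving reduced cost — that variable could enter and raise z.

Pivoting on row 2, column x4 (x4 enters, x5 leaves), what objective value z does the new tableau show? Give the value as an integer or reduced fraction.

972/37

Minimum ratio for x4: (83/34)/(37/34) = 83/37.
z changes by −(z-row coeff of x4)·ratio = −(-23/17)·(83/37) = 1909/629.
New z = 395/17 + (1909/629) = 972/37.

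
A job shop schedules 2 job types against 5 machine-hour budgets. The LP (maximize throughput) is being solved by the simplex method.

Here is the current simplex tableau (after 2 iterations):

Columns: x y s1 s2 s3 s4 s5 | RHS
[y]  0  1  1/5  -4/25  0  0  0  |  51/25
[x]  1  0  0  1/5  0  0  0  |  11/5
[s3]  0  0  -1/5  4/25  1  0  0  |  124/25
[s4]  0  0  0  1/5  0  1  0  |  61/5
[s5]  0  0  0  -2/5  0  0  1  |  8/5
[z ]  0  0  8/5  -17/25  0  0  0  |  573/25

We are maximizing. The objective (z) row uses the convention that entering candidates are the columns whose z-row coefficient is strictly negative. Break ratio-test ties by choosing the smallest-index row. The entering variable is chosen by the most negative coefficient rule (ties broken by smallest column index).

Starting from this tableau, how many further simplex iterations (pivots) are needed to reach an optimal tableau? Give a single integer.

pivot: s2 in, x out → z = 152/5
No improving column remains; optimal.

1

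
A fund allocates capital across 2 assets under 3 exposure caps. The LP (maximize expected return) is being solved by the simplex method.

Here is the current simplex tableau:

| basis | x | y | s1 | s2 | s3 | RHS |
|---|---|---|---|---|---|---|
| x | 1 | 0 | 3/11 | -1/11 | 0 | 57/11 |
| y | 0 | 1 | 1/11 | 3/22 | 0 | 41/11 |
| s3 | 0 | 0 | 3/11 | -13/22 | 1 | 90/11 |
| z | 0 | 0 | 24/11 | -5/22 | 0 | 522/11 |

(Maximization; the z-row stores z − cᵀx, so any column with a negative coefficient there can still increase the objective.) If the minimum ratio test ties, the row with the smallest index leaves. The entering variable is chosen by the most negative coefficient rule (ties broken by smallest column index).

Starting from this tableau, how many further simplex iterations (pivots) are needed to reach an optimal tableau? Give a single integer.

pivot: s2 in, y out → z = 161/3
No improving column remains; optimal.

1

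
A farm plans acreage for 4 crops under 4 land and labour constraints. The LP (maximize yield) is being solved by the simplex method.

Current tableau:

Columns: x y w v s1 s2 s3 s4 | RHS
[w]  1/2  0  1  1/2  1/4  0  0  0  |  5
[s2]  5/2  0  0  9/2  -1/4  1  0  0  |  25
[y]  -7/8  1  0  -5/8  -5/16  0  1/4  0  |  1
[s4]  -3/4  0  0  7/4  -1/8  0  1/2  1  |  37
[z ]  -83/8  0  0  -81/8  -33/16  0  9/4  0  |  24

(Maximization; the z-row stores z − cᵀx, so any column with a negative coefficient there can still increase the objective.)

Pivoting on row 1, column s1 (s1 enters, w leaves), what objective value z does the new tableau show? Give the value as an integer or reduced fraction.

261/4

Minimum ratio for s1: 5/(1/4) = 20.
z changes by −(z-row coeff of s1)·ratio = −(-33/16)·20 = 165/4.
New z = 24 + (165/4) = 261/4.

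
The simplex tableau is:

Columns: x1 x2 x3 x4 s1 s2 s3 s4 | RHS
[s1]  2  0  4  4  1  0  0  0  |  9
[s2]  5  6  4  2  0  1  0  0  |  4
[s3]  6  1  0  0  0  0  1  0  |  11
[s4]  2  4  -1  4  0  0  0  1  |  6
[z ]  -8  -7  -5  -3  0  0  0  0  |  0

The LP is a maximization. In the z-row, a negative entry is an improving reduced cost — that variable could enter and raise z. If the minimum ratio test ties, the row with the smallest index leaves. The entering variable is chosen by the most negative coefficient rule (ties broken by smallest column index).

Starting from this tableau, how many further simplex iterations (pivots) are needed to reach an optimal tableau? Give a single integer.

1

pivot: x1 in, s2 out → z = 32/5
No improving column remains; optimal.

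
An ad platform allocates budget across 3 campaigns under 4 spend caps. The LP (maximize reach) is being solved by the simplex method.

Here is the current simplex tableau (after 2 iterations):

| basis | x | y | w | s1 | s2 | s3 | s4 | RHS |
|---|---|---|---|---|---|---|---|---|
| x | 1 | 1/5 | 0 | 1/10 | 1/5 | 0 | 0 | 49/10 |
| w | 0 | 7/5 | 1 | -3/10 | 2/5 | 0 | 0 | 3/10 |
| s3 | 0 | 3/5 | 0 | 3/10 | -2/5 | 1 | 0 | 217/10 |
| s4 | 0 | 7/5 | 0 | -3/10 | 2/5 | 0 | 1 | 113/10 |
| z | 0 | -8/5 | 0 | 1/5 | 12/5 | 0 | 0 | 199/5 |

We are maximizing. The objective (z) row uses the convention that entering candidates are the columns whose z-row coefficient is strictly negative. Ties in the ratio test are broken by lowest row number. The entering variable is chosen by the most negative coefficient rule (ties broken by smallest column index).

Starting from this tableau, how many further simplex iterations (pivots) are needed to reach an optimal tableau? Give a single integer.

2

pivot: y in, w out → z = 281/7
pivot: s1 in, x out → z = 45
No improving column remains; optimal.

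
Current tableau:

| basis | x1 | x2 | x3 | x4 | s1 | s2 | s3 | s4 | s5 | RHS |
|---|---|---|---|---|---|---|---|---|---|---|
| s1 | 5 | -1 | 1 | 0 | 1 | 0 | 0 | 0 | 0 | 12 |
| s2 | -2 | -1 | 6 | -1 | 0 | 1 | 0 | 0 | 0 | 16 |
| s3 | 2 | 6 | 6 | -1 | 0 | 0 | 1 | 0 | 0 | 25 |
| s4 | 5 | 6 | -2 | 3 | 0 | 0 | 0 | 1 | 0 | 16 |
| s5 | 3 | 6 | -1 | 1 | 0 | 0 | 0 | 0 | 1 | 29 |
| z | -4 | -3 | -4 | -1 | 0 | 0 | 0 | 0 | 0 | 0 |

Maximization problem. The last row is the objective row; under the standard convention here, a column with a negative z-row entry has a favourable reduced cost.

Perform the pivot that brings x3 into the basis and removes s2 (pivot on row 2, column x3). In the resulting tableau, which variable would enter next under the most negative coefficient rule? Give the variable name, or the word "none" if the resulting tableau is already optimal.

Pivot element 6. New z-row = old z-row − (-4)·(row 2/6).
Updated z-row coefficients: x1: -16/3, x2: -11/3, x3: 0, x4: -5/3, s1: 0, s2: 2/3, s3: 0, s4: 0, s5: 0.
The most negative is -16/3 in column x1, so x1 would enter next.

x1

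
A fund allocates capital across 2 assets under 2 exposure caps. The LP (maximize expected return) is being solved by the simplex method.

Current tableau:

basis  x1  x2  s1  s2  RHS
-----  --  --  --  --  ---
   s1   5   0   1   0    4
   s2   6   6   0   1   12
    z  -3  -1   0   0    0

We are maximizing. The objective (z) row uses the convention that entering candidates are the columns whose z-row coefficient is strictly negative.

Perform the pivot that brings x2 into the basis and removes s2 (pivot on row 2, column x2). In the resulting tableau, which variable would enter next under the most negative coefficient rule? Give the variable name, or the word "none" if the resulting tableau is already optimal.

Pivot element 6. New z-row = old z-row − (-1)·(row 2/6).
Updated z-row coefficients: x1: -2, x2: 0, s1: 0, s2: 1/6.
The most negative is -2 in column x1, so x1 would enter next.

x1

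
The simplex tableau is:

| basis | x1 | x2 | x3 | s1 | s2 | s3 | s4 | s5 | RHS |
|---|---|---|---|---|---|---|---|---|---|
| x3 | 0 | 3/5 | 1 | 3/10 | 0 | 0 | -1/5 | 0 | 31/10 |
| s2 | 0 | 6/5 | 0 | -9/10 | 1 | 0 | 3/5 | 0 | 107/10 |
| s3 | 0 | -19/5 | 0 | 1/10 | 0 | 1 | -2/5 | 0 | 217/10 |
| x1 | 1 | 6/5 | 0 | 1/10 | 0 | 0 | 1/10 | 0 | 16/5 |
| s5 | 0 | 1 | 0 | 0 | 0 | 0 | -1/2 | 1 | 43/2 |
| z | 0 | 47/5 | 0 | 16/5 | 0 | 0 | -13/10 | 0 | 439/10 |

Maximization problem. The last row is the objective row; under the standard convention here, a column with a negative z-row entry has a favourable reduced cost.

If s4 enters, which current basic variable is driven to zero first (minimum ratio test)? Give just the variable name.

Ratios: row 1 (x3): entry -1/5 ≤ 0, skip; row 2 (s2): (107/10)/(3/5) = 107/6; row 3 (s3): entry -2/5 ≤ 0, skip; row 4 (x1): (16/5)/(1/10) = 32; row 5 (s5): entry -1/2 ≤ 0, skip.
Minimum ratio 107/6 is in the s2 row, so s2 leaves.

s2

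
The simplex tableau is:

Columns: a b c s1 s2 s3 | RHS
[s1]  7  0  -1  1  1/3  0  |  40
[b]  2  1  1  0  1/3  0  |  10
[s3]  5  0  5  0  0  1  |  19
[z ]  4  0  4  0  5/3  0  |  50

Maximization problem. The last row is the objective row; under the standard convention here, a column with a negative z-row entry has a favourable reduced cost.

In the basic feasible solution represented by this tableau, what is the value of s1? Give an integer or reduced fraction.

s1 is basic (row 1); its value is the RHS of that row: 40.

40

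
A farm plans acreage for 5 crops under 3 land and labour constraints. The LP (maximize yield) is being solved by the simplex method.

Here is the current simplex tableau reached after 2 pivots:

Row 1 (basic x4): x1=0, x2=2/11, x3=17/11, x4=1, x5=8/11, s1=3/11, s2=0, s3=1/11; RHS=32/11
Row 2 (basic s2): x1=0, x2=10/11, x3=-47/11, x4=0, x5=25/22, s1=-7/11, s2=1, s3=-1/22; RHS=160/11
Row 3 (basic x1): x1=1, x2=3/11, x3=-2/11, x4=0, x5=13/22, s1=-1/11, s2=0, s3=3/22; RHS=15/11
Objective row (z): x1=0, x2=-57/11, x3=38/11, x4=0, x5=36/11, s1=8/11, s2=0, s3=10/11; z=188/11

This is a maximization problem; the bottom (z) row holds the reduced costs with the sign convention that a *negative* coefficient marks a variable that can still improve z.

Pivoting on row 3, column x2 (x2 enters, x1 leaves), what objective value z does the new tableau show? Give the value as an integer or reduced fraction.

Minimum ratio for x2: (15/11)/(3/11) = 5.
z changes by −(z-row coeff of x2)·ratio = −(-57/11)·5 = 285/11.
New z = 188/11 + (285/11) = 43.

43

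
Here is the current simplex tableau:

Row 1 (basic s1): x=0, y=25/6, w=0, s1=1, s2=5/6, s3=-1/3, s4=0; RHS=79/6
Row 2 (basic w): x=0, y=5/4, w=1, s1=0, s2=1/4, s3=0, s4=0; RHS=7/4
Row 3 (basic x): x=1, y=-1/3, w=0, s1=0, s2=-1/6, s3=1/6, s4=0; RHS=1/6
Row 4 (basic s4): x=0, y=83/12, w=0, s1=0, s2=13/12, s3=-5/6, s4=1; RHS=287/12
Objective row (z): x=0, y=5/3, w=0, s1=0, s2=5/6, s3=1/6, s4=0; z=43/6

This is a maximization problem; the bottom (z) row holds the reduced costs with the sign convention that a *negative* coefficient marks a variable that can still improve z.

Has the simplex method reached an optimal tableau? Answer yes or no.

No objective-row coefficient is strictly negative, so no entering variable exists; the tableau is optimal.

yes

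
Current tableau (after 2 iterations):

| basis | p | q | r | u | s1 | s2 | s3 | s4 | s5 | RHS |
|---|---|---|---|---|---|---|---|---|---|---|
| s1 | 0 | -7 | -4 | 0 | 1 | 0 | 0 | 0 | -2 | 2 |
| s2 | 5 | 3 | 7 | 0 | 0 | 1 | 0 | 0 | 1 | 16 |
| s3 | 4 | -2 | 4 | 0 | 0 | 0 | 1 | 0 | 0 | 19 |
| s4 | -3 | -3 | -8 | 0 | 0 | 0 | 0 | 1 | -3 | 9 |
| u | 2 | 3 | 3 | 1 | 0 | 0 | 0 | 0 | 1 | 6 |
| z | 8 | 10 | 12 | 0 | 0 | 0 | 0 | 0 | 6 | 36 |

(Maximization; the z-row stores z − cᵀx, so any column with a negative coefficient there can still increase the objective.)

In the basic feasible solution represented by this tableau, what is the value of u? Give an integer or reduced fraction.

u is basic (row 5); its value is the RHS of that row: 6.

6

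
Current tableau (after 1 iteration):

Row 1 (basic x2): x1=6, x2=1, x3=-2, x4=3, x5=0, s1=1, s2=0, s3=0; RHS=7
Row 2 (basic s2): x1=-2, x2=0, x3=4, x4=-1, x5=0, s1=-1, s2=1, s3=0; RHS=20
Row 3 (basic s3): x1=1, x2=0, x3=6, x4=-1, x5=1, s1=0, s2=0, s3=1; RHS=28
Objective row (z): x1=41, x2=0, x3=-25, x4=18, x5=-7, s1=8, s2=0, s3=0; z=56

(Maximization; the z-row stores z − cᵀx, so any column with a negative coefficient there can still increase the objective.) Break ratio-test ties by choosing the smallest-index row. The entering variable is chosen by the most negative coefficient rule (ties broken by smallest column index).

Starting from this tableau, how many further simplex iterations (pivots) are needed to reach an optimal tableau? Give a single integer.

2

pivot: x3 in, s3 out → z = 518/3
pivot: x5 in, x3 out → z = 252
No improving column remains; optimal.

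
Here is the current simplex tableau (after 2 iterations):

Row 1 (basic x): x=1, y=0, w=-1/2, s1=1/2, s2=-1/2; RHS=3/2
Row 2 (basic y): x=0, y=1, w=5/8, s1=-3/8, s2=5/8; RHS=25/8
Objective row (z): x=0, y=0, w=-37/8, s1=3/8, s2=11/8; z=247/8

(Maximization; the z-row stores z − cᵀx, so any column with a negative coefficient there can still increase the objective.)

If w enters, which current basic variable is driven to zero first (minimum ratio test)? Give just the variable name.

y

Ratios: row 1 (x): entry -1/2 ≤ 0, skip; row 2 (y): (25/8)/(5/8) = 5.
Minimum ratio 5 is in the y row, so y leaves.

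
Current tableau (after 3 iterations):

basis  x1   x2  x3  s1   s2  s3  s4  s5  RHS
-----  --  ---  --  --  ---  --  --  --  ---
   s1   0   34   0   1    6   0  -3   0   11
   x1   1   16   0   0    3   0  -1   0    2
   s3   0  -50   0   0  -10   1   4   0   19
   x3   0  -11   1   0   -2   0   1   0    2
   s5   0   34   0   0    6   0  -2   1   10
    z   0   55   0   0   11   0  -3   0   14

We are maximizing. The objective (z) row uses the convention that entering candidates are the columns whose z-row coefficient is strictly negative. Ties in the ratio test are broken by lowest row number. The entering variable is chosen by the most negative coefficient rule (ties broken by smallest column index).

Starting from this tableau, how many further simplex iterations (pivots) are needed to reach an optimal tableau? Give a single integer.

1

pivot: s4 in, x3 out → z = 20
No improving column remains; optimal.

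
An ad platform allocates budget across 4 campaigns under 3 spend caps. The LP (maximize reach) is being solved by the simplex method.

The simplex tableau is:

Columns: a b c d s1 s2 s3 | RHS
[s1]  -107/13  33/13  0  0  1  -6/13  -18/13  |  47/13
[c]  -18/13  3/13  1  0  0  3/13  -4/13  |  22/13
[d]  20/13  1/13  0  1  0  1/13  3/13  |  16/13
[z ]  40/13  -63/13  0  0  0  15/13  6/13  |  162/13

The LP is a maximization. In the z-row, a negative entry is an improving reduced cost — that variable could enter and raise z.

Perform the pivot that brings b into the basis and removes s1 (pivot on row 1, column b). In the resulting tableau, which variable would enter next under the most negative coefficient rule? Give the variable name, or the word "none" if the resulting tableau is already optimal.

a

Pivot element 33/13. New z-row = old z-row − (-63/13)·(row 1/(33/13)).
Updated z-row coefficients: a: -139/11, b: 0, c: 0, d: 0, s1: 21/11, s2: 3/11, s3: -24/11.
The most negative is -139/11 in column a, so a would enter next.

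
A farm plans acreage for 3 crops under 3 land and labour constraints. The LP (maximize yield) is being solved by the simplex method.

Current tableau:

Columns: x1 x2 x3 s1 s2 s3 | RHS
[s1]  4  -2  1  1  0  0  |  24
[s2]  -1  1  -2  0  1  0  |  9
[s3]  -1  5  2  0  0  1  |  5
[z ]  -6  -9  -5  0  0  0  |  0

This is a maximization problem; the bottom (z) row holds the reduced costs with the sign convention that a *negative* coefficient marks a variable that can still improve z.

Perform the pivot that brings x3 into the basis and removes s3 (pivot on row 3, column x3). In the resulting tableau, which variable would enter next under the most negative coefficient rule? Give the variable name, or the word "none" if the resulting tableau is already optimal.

Pivot element 2. New z-row = old z-row − (-5)·(row 3/2).
Updated z-row coefficients: x1: -17/2, x2: 7/2, x3: 0, s1: 0, s2: 0, s3: 5/2.
The most negative is -17/2 in column x1, so x1 would enter next.

x1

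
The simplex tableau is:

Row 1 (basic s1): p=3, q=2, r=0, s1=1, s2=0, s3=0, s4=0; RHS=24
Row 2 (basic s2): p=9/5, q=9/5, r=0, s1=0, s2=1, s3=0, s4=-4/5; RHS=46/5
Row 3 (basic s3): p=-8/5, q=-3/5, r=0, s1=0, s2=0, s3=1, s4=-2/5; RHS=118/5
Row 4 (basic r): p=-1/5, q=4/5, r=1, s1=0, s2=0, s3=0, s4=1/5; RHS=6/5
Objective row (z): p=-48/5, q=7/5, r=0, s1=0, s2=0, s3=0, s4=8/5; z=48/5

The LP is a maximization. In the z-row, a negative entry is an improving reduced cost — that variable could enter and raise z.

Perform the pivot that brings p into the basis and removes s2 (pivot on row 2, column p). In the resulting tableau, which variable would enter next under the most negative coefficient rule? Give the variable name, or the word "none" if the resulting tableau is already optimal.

s4

Pivot element 9/5. New z-row = old z-row − (-48/5)·(row 2/(9/5)).
Updated z-row coefficients: p: 0, q: 11, r: 0, s1: 0, s2: 16/3, s3: 0, s4: -8/3.
The most negative is -8/3 in column s4, so s4 would enter next.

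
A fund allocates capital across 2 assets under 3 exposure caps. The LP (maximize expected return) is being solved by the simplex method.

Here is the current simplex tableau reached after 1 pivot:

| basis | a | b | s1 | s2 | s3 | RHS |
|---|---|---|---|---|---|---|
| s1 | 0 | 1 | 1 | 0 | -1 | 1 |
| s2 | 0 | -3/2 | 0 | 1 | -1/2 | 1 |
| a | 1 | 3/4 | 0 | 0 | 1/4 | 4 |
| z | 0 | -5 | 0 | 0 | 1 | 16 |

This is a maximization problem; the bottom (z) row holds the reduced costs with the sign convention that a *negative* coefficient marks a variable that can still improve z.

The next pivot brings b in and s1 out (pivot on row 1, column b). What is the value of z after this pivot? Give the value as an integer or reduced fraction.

Minimum ratio for b: 1/1 = 1.
z changes by −(z-row coeff of b)·ratio = −(-5)·1 = 5.
New z = 16 + 5 = 21.

21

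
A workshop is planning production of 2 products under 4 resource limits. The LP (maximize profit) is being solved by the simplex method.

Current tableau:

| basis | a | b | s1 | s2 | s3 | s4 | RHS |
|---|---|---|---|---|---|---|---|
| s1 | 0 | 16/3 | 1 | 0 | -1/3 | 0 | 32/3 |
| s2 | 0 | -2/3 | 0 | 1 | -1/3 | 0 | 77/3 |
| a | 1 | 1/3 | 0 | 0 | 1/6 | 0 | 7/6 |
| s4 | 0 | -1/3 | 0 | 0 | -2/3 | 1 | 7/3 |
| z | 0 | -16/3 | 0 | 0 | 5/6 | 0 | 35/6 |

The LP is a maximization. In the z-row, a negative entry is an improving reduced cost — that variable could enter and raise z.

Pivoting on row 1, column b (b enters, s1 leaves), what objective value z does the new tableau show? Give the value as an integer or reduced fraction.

Minimum ratio for b: (32/3)/(16/3) = 2.
z changes by −(z-row coeff of b)·ratio = −(-16/3)·2 = 32/3.
New z = 35/6 + (32/3) = 33/2.

33/2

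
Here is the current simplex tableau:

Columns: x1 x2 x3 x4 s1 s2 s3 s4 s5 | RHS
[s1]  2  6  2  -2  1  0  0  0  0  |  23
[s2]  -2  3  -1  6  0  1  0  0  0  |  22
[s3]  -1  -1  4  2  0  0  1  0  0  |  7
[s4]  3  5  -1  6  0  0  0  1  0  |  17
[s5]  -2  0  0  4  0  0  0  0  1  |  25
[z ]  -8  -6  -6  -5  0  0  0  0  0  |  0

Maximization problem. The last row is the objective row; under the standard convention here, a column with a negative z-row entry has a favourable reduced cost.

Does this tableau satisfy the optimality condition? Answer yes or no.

no

Column x1 has objective-row coefficient -8, which is negative; an improving pivot exists, so not yet optimal.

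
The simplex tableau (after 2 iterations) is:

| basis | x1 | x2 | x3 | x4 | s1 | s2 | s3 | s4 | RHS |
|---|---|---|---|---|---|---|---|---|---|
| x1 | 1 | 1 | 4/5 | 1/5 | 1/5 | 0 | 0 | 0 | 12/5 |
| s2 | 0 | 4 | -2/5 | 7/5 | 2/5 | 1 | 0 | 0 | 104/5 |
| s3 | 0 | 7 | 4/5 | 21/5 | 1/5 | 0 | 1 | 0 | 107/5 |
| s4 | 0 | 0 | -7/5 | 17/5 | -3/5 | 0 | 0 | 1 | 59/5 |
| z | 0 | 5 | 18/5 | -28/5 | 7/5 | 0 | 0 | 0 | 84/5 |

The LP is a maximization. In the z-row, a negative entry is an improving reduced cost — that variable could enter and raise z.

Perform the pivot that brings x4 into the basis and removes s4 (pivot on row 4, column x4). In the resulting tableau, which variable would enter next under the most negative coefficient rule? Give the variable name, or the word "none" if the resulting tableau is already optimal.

none

Pivot element 17/5. New z-row = old z-row − (-28/5)·(row 4/(17/5)).
Updated z-row coefficients: x1: 0, x2: 5, x3: 22/17, x4: 0, s1: 7/17, s2: 0, s3: 0, s4: 28/17.
No coefficient is strictly negative; the tableau after this pivot is optimal.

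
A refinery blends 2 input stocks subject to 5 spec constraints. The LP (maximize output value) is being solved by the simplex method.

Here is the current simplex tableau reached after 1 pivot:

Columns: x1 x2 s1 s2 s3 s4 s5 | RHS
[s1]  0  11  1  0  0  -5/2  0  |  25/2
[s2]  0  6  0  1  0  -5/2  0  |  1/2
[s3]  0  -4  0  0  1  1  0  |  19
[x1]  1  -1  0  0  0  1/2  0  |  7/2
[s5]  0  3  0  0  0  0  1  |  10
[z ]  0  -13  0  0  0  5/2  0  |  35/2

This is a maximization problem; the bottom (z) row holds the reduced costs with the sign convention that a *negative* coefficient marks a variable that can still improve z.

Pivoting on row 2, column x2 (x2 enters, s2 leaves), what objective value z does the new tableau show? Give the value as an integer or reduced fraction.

Minimum ratio for x2: (1/2)/6 = 1/12.
z changes by −(z-row coeff of x2)·ratio = −(-13)·(1/12) = 13/12.
New z = 35/2 + (13/12) = 223/12.

223/12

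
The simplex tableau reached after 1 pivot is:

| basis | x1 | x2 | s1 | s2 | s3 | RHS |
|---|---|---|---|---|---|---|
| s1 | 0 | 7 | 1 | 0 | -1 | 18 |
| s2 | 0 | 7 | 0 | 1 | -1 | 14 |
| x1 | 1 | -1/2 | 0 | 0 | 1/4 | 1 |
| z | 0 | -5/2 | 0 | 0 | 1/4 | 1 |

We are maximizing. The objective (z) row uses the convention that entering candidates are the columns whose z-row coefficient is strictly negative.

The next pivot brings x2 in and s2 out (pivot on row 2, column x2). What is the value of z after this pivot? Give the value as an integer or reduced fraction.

Minimum ratio for x2: 14/7 = 2.
z changes by −(z-row coeff of x2)·ratio = −(-5/2)·2 = 5.
New z = 1 + 5 = 6.

6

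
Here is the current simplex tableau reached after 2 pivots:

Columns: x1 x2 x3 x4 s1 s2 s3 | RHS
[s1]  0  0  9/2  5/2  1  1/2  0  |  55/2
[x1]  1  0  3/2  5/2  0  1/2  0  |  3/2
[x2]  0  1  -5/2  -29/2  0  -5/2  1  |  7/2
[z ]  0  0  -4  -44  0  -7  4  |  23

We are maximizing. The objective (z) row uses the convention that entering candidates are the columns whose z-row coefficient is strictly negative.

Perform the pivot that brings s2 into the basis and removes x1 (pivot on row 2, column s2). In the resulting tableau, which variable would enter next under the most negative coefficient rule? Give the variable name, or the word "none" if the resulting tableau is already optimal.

Pivot element 1/2. New z-row = old z-row − (-7)·(row 2/(1/2)).
Updated z-row coefficients: x1: 14, x2: 0, x3: 17, x4: -9, s1: 0, s2: 0, s3: 4.
The most negative is -9 in column x4, so x4 would enter next.

x4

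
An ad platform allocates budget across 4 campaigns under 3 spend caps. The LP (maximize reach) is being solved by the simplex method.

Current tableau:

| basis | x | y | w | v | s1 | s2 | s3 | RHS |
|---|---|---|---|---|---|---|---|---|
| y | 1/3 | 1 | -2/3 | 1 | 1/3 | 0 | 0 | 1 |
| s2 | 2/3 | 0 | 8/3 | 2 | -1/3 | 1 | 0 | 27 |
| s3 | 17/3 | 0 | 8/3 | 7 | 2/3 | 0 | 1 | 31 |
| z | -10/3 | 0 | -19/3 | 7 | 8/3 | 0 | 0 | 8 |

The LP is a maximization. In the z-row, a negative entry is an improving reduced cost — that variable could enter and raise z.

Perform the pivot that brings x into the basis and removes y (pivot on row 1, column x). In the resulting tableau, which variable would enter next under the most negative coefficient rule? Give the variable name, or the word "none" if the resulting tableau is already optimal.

w

Pivot element 1/3. New z-row = old z-row − (-10/3)·(row 1/(1/3)).
Updated z-row coefficients: x: 0, y: 10, w: -13, v: 17, s1: 6, s2: 0, s3: 0.
The most negative is -13 in column w, so w would enter next.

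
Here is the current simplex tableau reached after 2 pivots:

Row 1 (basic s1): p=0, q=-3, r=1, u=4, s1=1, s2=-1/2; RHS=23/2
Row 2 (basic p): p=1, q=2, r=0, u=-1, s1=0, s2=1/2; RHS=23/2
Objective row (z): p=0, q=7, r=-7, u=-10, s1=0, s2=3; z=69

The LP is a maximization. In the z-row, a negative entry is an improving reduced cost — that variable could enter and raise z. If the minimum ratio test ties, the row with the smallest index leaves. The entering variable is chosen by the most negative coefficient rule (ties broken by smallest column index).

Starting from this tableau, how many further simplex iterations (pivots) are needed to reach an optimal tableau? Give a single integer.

pivot: u in, s1 out → z = 391/4
pivot: r in, u out → z = 299/2
pivot: q in, p out → z = 230
No improving column remains; optimal.

3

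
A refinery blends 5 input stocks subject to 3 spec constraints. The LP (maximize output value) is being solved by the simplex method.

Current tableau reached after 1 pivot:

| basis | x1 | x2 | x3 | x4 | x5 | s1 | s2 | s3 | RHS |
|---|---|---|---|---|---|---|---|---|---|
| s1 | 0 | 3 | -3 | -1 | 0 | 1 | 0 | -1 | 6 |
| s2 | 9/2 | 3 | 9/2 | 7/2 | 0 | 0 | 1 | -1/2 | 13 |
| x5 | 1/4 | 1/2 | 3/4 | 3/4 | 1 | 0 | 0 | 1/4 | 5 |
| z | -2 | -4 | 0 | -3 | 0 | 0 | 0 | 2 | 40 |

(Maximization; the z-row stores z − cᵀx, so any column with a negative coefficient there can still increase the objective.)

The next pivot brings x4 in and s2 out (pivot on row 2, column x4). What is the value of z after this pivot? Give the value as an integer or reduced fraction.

Minimum ratio for x4: 13/(7/2) = 26/7.
z changes by −(z-row coeff of x4)·ratio = −(-3)·(26/7) = 78/7.
New z = 40 + (78/7) = 358/7.

358/7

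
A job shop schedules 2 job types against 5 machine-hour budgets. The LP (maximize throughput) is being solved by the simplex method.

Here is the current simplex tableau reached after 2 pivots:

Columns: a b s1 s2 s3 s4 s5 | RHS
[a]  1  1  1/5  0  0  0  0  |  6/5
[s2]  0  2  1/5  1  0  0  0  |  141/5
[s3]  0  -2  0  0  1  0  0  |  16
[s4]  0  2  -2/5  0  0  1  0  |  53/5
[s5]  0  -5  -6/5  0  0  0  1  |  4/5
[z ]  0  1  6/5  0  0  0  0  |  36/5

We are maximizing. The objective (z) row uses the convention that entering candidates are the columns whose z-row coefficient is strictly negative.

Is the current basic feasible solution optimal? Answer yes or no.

yes

No objective-row coefficient is strictly negative, so no entering variable exists; the tableau is optimal.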